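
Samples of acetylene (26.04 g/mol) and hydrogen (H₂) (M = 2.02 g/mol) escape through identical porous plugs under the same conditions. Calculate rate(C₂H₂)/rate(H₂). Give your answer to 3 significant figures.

By Graham's law, rate_C₂H₂/rate_H₂ = √(M_H₂/M_C₂H₂) = √(2.02/26.04) = √0.07757 = 0.279.

0.279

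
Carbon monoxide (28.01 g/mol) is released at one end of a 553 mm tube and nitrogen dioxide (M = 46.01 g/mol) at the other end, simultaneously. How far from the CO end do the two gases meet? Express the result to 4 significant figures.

Distances travelled in equal time are proportional to diffusion rates, so d_CO/d_NO₂ = √(M_NO₂/M_CO) = √(46.01/28.01) = 1.282.
With d_CO + d_NO₂ = 553 mm, d_NO₂ = 553/(1 + 1.282) = 242.4 mm.
d_CO = 553 − 242.4 = 310.6 mm.

310.6 mm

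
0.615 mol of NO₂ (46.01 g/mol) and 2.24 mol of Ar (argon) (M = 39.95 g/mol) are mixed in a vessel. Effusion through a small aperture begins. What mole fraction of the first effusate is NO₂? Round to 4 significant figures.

0.2037

Each component's effusion rate ∝ (its partial pressure)·(1/√M) ∝ n_i/√M_i.
So x_NO₂ in the escaping gas = (n_NO₂/√M_NO₂) / Σ(n_i/√M_i)
= (0.615/√46.01) / (0.615/√46.01 + 2.24/√39.95) = 0.09067/(0.09067 + 0.3544) = 0.2037.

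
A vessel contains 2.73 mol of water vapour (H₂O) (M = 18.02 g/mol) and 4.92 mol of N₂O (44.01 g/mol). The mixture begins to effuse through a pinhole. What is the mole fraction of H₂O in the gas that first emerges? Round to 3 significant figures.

0.464

The effusion rate of species i is ∝ p_i/√M_i ∝ n_i/√M_i.
x_H₂O(eff) = (n_H₂O/√M_H₂O) / (n_H₂O/√M_H₂O + n_N₂O/√M_N₂O)
= (2.73/√18.02) / (2.73/√18.02 + 4.92/√44.01) = 0.6431/(0.6431 + 0.7416) = 0.464.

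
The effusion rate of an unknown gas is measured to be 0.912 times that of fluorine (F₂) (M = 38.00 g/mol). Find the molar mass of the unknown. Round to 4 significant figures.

Graham's law gives rate_X/rate_F₂ = √(M_F₂/M_X).
0.912 = √(38.00/M_X)
M_X = 38.00 / 0.912² = 38.00 / 0.8317 = 45.69 g/mol

45.69 g/mol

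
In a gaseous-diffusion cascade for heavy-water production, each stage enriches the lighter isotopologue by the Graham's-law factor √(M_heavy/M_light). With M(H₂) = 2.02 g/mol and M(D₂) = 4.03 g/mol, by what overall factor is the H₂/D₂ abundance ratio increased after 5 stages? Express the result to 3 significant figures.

Overall factor = α^5 with α = √(4.03/2.02), i.e. (4.03/2.02)^(5/2).
= 1.99505^(5/2) = 5.62.

5.62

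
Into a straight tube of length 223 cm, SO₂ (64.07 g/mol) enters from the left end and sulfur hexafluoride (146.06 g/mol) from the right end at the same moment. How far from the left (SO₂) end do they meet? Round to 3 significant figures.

134 cm

Distances travelled in equal time are proportional to diffusion rates, so d_SO₂/d_SF₆ = √(M_SF₆/M_SO₂) = √(146.06/64.07) = 1.510.
With d_SO₂ + d_SF₆ = 223 cm, d_SF₆ = 223/(1 + 1.510) = 88.85 cm.
d_SO₂ = 223 − 88.85 = 134 cm.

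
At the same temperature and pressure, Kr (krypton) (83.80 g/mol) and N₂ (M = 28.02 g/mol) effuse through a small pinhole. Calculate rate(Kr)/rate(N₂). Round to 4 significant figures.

Since effusion rate ∝ 1/√M, rate_Kr/rate_N₂ = √(M_N₂/M_Kr) = √(28.02/83.80) = √0.3344 = 0.5782.

0.5782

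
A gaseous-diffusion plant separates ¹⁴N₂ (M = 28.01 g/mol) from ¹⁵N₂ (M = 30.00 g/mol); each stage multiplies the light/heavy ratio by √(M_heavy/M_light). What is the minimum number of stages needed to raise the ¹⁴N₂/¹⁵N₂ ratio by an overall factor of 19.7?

87

With α = √(30.00/28.01) per stage, ln α = ½ ln(1.07105) = 0.03432.
Need α^N ≥ 19.7 ⇒ N ≥ ln(19.7) / ln α = 2.981 / 0.03432 = 86.85.
So at least 87 stages are needed.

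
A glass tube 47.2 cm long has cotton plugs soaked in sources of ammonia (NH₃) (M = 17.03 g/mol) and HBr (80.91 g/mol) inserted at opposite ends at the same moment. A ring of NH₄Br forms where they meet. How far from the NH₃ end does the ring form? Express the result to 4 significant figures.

32.36 cm

The fronts meet when d_NH₃ + d_HBr = L with d_NH₃/d_HBr = √(M_HBr/M_NH₃) (Graham's law). Here √(M_HBr/M_NH₃) = √(80.91/17.03) = 2.180.
With d_NH₃ + d_HBr = 47.2 cm, d_HBr = 47.2/(1 + 2.180) = 14.84 cm.
d_NH₃ = 47.2 − 14.84 = 32.36 cm.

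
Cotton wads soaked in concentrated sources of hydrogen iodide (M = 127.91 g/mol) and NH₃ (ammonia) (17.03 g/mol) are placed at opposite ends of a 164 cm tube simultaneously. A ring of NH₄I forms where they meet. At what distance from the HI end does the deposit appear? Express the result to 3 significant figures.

43.8 cm

In equal time, each gas travels a distance ∝ its rate ∝ 1/√M, so d_HI/d_NH₃ = √(M_NH₃/M_HI) = √(17.03/127.91) = 0.3649.
With d_HI + d_NH₃ = 164 cm, d_NH₃ = 164/(1 + 0.3649) = 120.2 cm.
d_HI = 164 − 120.2 = 43.8 cm.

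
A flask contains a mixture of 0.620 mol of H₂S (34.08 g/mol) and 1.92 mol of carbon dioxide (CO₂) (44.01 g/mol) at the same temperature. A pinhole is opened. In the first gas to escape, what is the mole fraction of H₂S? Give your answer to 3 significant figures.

0.268

Each component's effusion rate ∝ (its partial pressure)·(1/√M) ∝ n_i/√M_i.
x_H₂S(eff) = (n_H₂S/√M_H₂S) / (n_H₂S/√M_H₂S + n_CO₂/√M_CO₂)
= (0.620/√34.08) / (0.620/√34.08 + 1.92/√44.01) = 0.1062/(0.1062 + 0.2894) = 0.268.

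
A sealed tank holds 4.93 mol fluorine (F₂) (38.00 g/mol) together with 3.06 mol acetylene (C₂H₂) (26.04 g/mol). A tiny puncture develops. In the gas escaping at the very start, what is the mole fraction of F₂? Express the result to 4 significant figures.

Rate_i ∝ x_i/√M_i (Graham's law weighted by mole fraction), so the effusate composition follows n_i/√M_i.
So x_F₂ in the escaping gas = (n_F₂/√M_F₂) / Σ(n_i/√M_i)
= (4.93/√38.00) / (4.93/√38.00 + 3.06/√26.04) = 0.7998/(0.7998 + 0.5997) = 0.5715.

0.5715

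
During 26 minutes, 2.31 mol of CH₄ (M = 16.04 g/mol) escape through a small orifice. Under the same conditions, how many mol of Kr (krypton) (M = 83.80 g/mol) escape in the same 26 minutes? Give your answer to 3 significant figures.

1.01 mol

Graham's law gives rate_Kr/rate_CH₄ = √(M_CH₄/M_Kr) = √(16.04/83.80) = √0.1914 = 0.4375.
So the amount for Kr is 2.31 × 0.4375 = 1.01 mol.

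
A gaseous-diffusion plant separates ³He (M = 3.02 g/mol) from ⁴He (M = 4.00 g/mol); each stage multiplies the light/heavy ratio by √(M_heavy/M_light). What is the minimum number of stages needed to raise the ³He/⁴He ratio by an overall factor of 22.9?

Single-stage factor α = √(4.00/3.02), so ln α = ½ ln(1.32450) = 0.1405.
Need α^N ≥ 22.9 ⇒ N ≥ ln(22.9) / ln α = 3.131 / 0.1405 = 22.28.
So at least 23 stages are needed.

23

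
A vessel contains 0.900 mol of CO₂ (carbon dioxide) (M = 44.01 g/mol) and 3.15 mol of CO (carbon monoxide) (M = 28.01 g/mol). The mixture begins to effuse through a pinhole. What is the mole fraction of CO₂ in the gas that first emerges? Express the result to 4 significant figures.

Each component's effusion rate ∝ (its partial pressure)·(1/√M) ∝ n_i/√M_i.
Mole fraction of CO₂ in the effusate = (n_CO₂/√M_CO₂) / (n_CO₂/√M_CO₂ + n_CO/√M_CO)
= (0.900/√44.01) / (0.900/√44.01 + 3.15/√28.01) = 0.1357/(0.1357 + 0.5952) = 0.1856.

0.1856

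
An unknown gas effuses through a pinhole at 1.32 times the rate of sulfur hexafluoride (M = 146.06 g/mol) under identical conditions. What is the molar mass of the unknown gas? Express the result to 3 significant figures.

From Graham's law, rate_X/rate_SF₆ = √(M_SF₆/M_X).
1.32 = √(146.06/M_X)
M_X = 146.06 / 1.32² = 146.06 / 1.742 = 83.8 g/mol

83.8 g/mol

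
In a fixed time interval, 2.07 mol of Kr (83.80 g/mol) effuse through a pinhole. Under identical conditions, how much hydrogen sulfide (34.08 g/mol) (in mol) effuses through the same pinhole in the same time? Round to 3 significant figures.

3.25 mol

Graham's law gives rate_H₂S/rate_Kr = √(M_Kr/M_H₂S) = √(83.80/34.08) = √2.459 = 1.568.
So the amount for H₂S is 2.07 × 1.568 = 3.25 mol.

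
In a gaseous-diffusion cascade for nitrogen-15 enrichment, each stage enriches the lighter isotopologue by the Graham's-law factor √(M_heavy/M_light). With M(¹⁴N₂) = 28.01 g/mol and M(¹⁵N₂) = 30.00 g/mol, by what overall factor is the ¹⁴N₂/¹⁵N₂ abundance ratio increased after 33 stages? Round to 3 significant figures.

Each stage multiplies the ratio by α = √(30.00/28.01), so after 33 stages the overall factor is α^33 = (30.00/28.01)^(33/2).
= 1.07105^(33/2) = 3.10.

3.10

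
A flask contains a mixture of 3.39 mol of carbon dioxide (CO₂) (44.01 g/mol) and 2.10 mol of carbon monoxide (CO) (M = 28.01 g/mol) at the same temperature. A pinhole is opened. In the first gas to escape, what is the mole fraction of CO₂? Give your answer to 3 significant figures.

Rate_i ∝ x_i/√M_i (Graham's law weighted by mole fraction), so the effusate composition follows n_i/√M_i.
x_CO₂(eff) = (n_CO₂/√M_CO₂) / (n_CO₂/√M_CO₂ + n_CO/√M_CO)
= (3.39/√44.01) / (3.39/√44.01 + 2.10/√28.01) = 0.5110/(0.5110 + 0.3968) = 0.563.

0.563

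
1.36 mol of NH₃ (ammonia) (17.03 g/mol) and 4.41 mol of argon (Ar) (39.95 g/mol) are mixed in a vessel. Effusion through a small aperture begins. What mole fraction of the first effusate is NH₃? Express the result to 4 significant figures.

0.3208

Effusion rate of each component ∝ n_i/√M_i (partial pressure × 1/√M).
So x_NH₃ in the escaping gas = (n_NH₃/√M_NH₃) / Σ(n_i/√M_i)
= (1.36/√17.03) / (1.36/√17.03 + 4.41/√39.95) = 0.3296/(0.3296 + 0.6977) = 0.3208.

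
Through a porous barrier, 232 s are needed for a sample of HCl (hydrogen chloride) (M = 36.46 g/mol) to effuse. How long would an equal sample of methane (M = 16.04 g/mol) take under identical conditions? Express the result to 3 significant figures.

154 s

By Graham's law, t_CH₄/t_HCl = √(M_CH₄/M_HCl) = √(16.04/36.46) = √0.4399 = 0.6633.
So the time for CH₄ is 232 × 0.6633 = 154 s.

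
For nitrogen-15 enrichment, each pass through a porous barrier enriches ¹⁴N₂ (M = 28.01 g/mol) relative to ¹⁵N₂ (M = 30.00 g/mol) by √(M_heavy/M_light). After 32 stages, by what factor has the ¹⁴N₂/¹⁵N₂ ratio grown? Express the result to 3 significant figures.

After 32 stages the ratio has grown by (√(30.00/28.01))^32 = (30.00/28.01)^(32/2).
= 1.07105^16 = 3.00.

3.00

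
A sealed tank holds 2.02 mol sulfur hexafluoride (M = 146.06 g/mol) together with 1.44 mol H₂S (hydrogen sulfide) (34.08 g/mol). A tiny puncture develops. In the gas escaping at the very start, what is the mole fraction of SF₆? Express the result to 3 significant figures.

0.404

The effusion rate of species i is ∝ p_i/√M_i ∝ n_i/√M_i.
Mole fraction of SF₆ in the effusate = (n_SF₆/√M_SF₆) / (n_SF₆/√M_SF₆ + n_H₂S/√M_H₂S)
= (2.02/√146.06) / (2.02/√146.06 + 1.44/√34.08) = 0.1671/(0.1671 + 0.2467) = 0.404.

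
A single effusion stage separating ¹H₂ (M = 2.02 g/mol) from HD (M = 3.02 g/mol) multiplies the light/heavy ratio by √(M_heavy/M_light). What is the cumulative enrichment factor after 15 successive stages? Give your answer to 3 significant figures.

20.4

The single-stage factor is √(M_heavy/M_light), so 15 stages give [√(3.02/2.02)]^15 = (3.02/2.02)^(15/2).
= 1.49505^(15/2) = 20.4.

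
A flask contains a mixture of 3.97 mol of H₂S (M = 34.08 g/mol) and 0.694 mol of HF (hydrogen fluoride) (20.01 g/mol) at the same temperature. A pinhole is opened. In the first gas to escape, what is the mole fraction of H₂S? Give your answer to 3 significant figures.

Rate_i ∝ x_i/√M_i (Graham's law weighted by mole fraction), so the effusate composition follows n_i/√M_i.
x_H₂S(eff) = (n_H₂S/√M_H₂S) / (n_H₂S/√M_H₂S + n_HF/√M_HF)
= (3.97/√34.08) / (3.97/√34.08 + 0.694/√20.01) = 0.6800/(0.6800 + 0.1551) = 0.814.

0.814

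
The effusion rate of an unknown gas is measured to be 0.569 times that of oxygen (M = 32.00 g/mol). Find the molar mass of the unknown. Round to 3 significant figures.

By Graham's law, rate_X/rate_O₂ = √(M_O₂/M_X).
0.569 = √(32.00/M_X)
M_X = 32.00 / 0.569² = 32.00 / 0.3238 = 98.8 g/mol

98.8 g/mol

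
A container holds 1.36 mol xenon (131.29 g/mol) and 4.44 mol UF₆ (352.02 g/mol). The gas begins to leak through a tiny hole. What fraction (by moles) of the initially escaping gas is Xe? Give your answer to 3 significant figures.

The effusion rate of species i is ∝ p_i/√M_i ∝ n_i/√M_i.
x_Xe(eff) = (n_Xe/√M_Xe) / (n_Xe/√M_Xe + n_UF₆/√M_UF₆)
= (1.36/√131.29) / (1.36/√131.29 + 4.44/√352.02) = 0.1187/(0.1187 + 0.2366) = 0.334.

0.334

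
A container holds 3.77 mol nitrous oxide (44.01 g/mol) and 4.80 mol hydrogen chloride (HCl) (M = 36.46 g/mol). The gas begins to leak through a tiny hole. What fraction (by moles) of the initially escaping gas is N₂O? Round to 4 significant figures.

The effusion rate of species i is ∝ p_i/√M_i ∝ n_i/√M_i.
So x_N₂O in the escaping gas = (n_N₂O/√M_N₂O) / Σ(n_i/√M_i)
= (3.77/√44.01) / (3.77/√44.01 + 4.80/√36.46) = 0.5683/(0.5683 + 0.7949) = 0.4169.

0.4169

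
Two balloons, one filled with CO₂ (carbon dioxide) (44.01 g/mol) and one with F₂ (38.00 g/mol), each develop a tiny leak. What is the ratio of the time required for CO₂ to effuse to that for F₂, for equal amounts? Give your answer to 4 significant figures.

From Graham's law, t_CO₂/t_F₂ = √(M_CO₂/M_F₂) = √(44.01/38.00) = √1.158 = 1.076.

1.076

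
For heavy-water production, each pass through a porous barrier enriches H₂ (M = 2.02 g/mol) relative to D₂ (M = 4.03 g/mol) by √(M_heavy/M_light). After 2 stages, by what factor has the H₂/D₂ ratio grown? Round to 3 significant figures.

After 2 stages the ratio has grown by (√(4.03/2.02))^2 = (4.03/2.02)^(2/2).
= 1.99505^1 = 2.00.

2.00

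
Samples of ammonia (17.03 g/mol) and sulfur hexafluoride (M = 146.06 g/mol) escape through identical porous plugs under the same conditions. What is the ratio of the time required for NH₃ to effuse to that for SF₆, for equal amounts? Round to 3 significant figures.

0.341

By Graham's law, t_NH₃/t_SF₆ = √(M_NH₃/M_SF₆) = √(17.03/146.06) = √0.1166 = 0.341.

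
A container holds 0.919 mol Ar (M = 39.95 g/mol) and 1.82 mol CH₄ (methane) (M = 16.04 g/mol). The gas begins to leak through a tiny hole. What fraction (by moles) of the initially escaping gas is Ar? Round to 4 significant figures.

Rate_i ∝ x_i/√M_i (Graham's law weighted by mole fraction), so the effusate composition follows n_i/√M_i.
So x_Ar in the escaping gas = (n_Ar/√M_Ar) / Σ(n_i/√M_i)
= (0.919/√39.95) / (0.919/√39.95 + 1.82/√16.04) = 0.1454/(0.1454 + 0.4544) = 0.2424.

0.2424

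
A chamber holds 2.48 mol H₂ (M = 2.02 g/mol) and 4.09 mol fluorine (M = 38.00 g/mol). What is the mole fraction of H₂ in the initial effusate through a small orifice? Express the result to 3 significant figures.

Rate_i ∝ x_i/√M_i (Graham's law weighted by mole fraction), so the effusate composition follows n_i/√M_i.
Mole fraction of H₂ in the effusate = (n_H₂/√M_H₂) / (n_H₂/√M_H₂ + n_F₂/√M_F₂)
= (2.48/√2.02) / (2.48/√2.02 + 4.09/√38.00) = 1.745/(1.745 + 0.6635) = 0.725.

0.725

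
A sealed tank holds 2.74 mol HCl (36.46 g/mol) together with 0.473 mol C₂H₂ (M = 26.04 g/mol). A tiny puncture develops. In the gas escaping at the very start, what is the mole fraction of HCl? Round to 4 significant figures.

Each component's effusion rate ∝ (its partial pressure)·(1/√M) ∝ n_i/√M_i.
Mole fraction of HCl in the effusate = (n_HCl/√M_HCl) / (n_HCl/√M_HCl + n_C₂H₂/√M_C₂H₂)
= (2.74/√36.46) / (2.74/√36.46 + 0.473/√26.04) = 0.4538/(0.4538 + 0.09269) = 0.8304.

0.8304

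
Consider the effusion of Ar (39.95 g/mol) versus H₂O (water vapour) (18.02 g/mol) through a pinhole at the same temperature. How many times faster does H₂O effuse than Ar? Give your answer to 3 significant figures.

1.49

From Graham's law, rate_H₂O/rate_Ar = √(M_Ar/M_H₂O) = √(39.95/18.02) = √2.217 = 1.49.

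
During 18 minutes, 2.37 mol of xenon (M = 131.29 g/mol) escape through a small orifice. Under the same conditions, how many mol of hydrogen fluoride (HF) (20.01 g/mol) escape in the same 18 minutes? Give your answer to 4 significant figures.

6.071 mol

By Graham's law, rate_HF/rate_Xe = √(M_Xe/M_HF) = √(131.29/20.01) = √6.561 = 2.561.
So the amount for HF is 2.37 × 2.561 = 6.071 mol.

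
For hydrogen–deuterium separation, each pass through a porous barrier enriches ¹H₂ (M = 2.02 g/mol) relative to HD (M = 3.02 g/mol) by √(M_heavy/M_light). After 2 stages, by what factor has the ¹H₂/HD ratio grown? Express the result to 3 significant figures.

1.50

Overall factor = α^2 with α = √(3.02/2.02), i.e. (3.02/2.02)^(2/2).
= 1.49505^1 = 1.50.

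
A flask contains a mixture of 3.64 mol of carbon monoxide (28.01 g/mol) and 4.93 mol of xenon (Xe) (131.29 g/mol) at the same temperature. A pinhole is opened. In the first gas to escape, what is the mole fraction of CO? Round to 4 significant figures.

The effusion rate of species i is ∝ p_i/√M_i ∝ n_i/√M_i.
x_CO(eff) = (n_CO/√M_CO) / (n_CO/√M_CO + n_Xe/√M_Xe)
= (3.64/√28.01) / (3.64/√28.01 + 4.93/√131.29) = 0.6878/(0.6878 + 0.4303) = 0.6152.

0.6152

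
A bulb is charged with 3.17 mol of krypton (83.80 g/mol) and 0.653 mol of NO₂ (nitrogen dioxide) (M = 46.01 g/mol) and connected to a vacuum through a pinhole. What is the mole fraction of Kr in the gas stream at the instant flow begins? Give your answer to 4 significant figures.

The effusion rate of species i is ∝ p_i/√M_i ∝ n_i/√M_i.
Mole fraction of Kr in the effusate = (n_Kr/√M_Kr) / (n_Kr/√M_Kr + n_NO₂/√M_NO₂)
= (3.17/√83.80) / (3.17/√83.80 + 0.653/√46.01) = 0.3463/(0.3463 + 0.09627) = 0.7825.

0.7825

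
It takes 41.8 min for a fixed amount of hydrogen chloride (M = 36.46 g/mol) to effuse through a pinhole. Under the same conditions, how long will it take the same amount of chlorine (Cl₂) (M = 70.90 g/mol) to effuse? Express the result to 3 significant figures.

Graham's law gives t_Cl₂/t_HCl = √(M_Cl₂/M_HCl) = √(70.90/36.46) = √1.945 = 1.394.
So the time for Cl₂ is 41.8 × 1.394 = 58.3 min.

58.3 min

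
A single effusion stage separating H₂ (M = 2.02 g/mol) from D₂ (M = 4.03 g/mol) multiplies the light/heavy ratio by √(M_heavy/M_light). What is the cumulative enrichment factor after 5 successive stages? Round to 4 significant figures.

5.622

Overall factor = α^5 with α = √(4.03/2.02), i.e. (4.03/2.02)^(5/2).
= 1.99505^(5/2) = 5.622.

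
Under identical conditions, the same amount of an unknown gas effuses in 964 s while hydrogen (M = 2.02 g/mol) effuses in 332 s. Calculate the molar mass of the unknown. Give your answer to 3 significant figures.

17.0 g/mol

Using Graham's law: t_X/t_H₂ = √(M_X/M_H₂).
964/332 = 2.904 = √(M_X/2.02)
M_X = 2.02 × 2.904² = 2.02 × 8.431 = 17.0 g/mol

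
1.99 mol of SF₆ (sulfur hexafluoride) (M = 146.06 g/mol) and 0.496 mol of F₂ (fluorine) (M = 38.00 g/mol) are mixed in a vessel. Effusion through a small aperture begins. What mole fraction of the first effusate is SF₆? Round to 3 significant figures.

0.672

The effusion rate of species i is ∝ p_i/√M_i ∝ n_i/√M_i.
x_SF₆(eff) = (n_SF₆/√M_SF₆) / (n_SF₆/√M_SF₆ + n_F₂/√M_F₂)
= (1.99/√146.06) / (1.99/√146.06 + 0.496/√38.00) = 0.1647/(0.1647 + 0.08046) = 0.672.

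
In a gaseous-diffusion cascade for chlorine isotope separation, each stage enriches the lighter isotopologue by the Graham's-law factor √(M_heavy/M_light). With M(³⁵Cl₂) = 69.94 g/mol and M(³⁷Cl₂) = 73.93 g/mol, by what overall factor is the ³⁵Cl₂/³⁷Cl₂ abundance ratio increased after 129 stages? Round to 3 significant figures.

The single-stage factor is √(M_heavy/M_light), so 129 stages give [√(73.93/69.94)]^129 = (73.93/69.94)^(129/2).
= 1.05705^(129/2) = 35.8.

35.8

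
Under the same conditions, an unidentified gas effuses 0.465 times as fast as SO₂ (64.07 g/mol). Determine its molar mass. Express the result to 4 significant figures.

Since effusion rate ∝ 1/√M, rate_X/rate_SO₂ = √(M_SO₂/M_X).
0.465 = √(64.07/M_X)
M_X = 64.07 / 0.465² = 64.07 / 0.2162 = 296.3 g/mol

296.3 g/mol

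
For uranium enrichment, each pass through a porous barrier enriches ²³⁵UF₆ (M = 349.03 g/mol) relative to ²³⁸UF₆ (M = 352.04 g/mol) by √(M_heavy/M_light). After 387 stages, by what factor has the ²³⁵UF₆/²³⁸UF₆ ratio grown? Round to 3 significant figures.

After 387 stages the ratio has grown by (√(352.04/349.03))^387 = (352.04/349.03)^(387/2).
= 1.00862^(387/2) = 5.27.

5.27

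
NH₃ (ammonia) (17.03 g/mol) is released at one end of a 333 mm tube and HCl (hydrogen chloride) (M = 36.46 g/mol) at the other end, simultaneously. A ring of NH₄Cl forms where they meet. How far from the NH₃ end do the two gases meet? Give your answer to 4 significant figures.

197.8 mm

The fronts meet when d_NH₃ + d_HCl = L with d_NH₃/d_HCl = √(M_HCl/M_NH₃) (Graham's law). Here √(M_HCl/M_NH₃) = √(36.46/17.03) = 1.463.
With d_NH₃ + d_HCl = 333 mm, d_HCl = 333/(1 + 1.463) = 135.2 mm.
d_NH₃ = 333 − 135.2 = 197.8 mm.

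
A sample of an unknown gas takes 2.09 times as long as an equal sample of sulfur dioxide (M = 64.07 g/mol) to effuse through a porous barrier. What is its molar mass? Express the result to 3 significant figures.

Using Graham's law: t_X/t_SO₂ = √(M_X/M_SO₂).
2.09 = √(M_X/64.07)
M_X = 64.07 × 2.09² = 64.07 × 4.368 = 280 g/mol

280 g/mol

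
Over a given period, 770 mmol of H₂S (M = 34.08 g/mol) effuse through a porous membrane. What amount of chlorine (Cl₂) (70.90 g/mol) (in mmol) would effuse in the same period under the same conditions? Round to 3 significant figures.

534 mmol

Using Graham's law: rate_Cl₂/rate_H₂S = √(M_H₂S/M_Cl₂) = √(34.08/70.90) = √0.4807 = 0.6933.
So the amount for Cl₂ is 770 × 0.6933 = 534 mmol.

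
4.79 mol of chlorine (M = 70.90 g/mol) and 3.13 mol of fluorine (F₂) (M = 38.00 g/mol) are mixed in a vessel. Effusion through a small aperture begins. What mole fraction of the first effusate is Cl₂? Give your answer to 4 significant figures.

0.5284

Each component's effusion rate ∝ (its partial pressure)·(1/√M) ∝ n_i/√M_i.
So x_Cl₂ in the escaping gas = (n_Cl₂/√M_Cl₂) / Σ(n_i/√M_i)
= (4.79/√70.90) / (4.79/√70.90 + 3.13/√38.00) = 0.5689/(0.5689 + 0.5078) = 0.5284.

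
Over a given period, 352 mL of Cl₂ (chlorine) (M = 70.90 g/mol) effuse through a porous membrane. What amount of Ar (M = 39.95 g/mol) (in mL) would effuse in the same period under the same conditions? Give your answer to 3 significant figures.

469 mL

Using Graham's law: rate_Ar/rate_Cl₂ = √(M_Cl₂/M_Ar) = √(70.90/39.95) = √1.775 = 1.332.
So the volume for Ar is 352 × 1.332 = 469 mL.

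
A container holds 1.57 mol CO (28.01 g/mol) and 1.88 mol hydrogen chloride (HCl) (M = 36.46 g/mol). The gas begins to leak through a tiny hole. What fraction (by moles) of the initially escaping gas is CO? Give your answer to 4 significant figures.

Each component's effusion rate ∝ (its partial pressure)·(1/√M) ∝ n_i/√M_i.
So x_CO in the escaping gas = (n_CO/√M_CO) / Σ(n_i/√M_i)
= (1.57/√28.01) / (1.57/√28.01 + 1.88/√36.46) = 0.2966/(0.2966 + 0.3114) = 0.4879.

0.4879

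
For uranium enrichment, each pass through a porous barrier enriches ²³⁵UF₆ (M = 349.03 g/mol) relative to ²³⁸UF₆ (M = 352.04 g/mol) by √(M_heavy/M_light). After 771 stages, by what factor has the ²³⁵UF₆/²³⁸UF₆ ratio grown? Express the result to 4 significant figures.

27.39

The single-stage factor is √(M_heavy/M_light), so 771 stages give [√(352.04/349.03)]^771 = (352.04/349.03)^(771/2).
= 1.00862^(771/2) = 27.39.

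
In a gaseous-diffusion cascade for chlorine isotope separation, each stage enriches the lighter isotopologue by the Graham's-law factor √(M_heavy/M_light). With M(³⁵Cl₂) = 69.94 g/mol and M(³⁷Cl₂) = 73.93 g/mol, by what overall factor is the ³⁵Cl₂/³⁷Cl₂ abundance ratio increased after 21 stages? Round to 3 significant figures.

1.79

The single-stage factor is √(M_heavy/M_light), so 21 stages give [√(73.93/69.94)]^21 = (73.93/69.94)^(21/2).
= 1.05705^(21/2) = 1.79.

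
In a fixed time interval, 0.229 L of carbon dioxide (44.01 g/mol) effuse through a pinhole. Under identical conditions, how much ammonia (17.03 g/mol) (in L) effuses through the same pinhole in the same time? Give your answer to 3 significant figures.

By Graham's law, rate_NH₃/rate_CO₂ = √(M_CO₂/M_NH₃) = √(44.01/17.03) = √2.584 = 1.608.
So the volume for NH₃ is 0.229 × 1.608 = 0.368 L.

0.368 L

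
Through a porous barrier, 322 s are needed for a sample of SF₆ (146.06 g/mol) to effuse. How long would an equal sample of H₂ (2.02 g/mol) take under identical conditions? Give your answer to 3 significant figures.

37.9 s

Since effusion rate ∝ 1/√M, t_H₂/t_SF₆ = √(M_H₂/M_SF₆) = √(2.02/146.06) = √0.01383 = 0.1176.
So the time for H₂ is 322 × 0.1176 = 37.9 s.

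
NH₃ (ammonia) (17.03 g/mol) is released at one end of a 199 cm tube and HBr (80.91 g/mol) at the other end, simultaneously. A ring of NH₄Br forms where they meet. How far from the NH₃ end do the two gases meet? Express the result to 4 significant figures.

Distances travelled in equal time are proportional to diffusion rates, so d_NH₃/d_HBr = √(M_HBr/M_NH₃) = √(80.91/17.03) = 2.180.
With d_NH₃ + d_HBr = 199 cm, d_HBr = 199/(1 + 2.180) = 62.58 cm.
d_NH₃ = 199 − 62.58 = 136.4 cm.

136.4 cm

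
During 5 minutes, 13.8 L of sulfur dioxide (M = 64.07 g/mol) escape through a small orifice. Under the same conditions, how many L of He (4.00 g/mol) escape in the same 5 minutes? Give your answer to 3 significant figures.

55.2 L

Graham's law gives rate_He/rate_SO₂ = √(M_SO₂/M_He) = √(64.07/4.00) = √16.02 = 4.002.
So the volume for He is 13.8 × 4.002 = 55.2 L.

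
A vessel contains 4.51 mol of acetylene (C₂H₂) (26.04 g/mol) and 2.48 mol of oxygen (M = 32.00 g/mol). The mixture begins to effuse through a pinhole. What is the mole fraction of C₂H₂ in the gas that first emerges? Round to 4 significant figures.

0.6684

Effusion rate of each component ∝ n_i/√M_i (partial pressure × 1/√M).
x_C₂H₂(eff) = (n_C₂H₂/√M_C₂H₂) / (n_C₂H₂/√M_C₂H₂ + n_O₂/√M_O₂)
= (4.51/√26.04) / (4.51/√26.04 + 2.48/√32.00) = 0.8838/(0.8838 + 0.4384) = 0.6684.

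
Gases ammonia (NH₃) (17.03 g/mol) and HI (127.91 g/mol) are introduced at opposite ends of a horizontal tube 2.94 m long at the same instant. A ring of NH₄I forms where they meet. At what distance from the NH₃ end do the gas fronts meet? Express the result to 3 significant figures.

2.15 m

Distances travelled in equal time are proportional to diffusion rates, so d_NH₃/d_HI = √(M_HI/M_NH₃) = √(127.91/17.03) = 2.741.
With d_NH₃ + d_HI = 2.94 m, d_HI = 2.94/(1 + 2.741) = 0.7860 m.
d_NH₃ = 2.94 − 0.7860 = 2.15 m.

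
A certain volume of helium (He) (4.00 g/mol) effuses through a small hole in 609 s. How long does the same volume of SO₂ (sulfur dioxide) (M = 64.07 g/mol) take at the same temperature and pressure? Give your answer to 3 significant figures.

2440 s

From Graham's law, t_SO₂/t_He = √(M_SO₂/M_He) = √(64.07/4.00) = √16.02 = 4.002.
So the time for SO₂ is 609 × 4.002 = 2440 s.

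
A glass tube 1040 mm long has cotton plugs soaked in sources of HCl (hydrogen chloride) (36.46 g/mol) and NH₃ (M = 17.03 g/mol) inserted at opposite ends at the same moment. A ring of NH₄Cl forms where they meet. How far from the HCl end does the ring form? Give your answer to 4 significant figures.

Distances travelled in equal time are proportional to diffusion rates, so d_HCl/d_NH₃ = √(M_NH₃/M_HCl) = √(17.03/36.46) = 0.6834.
With d_HCl + d_NH₃ = 1040 mm, d_NH₃ = 1040/(1 + 0.6834) = 617.8 mm.
d_HCl = 1040 − 617.8 = 422.2 mm.

422.2 mm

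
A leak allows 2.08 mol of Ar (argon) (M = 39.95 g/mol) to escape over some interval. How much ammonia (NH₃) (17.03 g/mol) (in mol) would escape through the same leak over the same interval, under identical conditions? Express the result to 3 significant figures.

By Graham's law, rate_NH₃/rate_Ar = √(M_Ar/M_NH₃) = √(39.95/17.03) = √2.346 = 1.532.
So the amount for NH₃ is 2.08 × 1.532 = 3.19 mol.

3.19 mol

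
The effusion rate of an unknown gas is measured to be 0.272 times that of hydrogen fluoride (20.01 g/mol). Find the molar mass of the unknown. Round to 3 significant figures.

270 g/mol

From Graham's law, rate_X/rate_HF = √(M_HF/M_X).
0.272 = √(20.01/M_X)
M_X = 20.01 / 0.272² = 20.01 / 0.07398 = 270 g/mol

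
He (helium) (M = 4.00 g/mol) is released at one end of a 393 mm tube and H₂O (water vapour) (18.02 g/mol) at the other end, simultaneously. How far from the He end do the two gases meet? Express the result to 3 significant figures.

267 mm

Distances travelled in equal time are proportional to diffusion rates, so d_He/d_H₂O = √(M_H₂O/M_He) = √(18.02/4.00) = 2.122.
With d_He + d_H₂O = 393 mm, d_H₂O = 393/(1 + 2.122) = 125.9 mm.
d_He = 393 − 125.9 = 267 mm.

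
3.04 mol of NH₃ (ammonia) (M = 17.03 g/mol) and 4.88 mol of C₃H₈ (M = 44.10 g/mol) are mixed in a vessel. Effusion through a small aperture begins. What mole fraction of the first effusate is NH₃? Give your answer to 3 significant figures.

0.501

Effusion rate of each component ∝ n_i/√M_i (partial pressure × 1/√M).
So x_NH₃ in the escaping gas = (n_NH₃/√M_NH₃) / Σ(n_i/√M_i)
= (3.04/√17.03) / (3.04/√17.03 + 4.88/√44.10) = 0.7367/(0.7367 + 0.7349) = 0.501.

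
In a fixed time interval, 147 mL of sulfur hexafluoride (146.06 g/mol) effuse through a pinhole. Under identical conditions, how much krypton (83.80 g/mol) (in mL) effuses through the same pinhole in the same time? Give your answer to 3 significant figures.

Since effusion rate ∝ 1/√M, rate_Kr/rate_SF₆ = √(M_SF₆/M_Kr) = √(146.06/83.80) = √1.743 = 1.320.
So the volume for Kr is 147 × 1.320 = 194 mL.

194 mL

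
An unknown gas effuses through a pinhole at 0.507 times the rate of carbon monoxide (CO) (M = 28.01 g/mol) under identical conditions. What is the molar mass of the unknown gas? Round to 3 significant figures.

109 g/mol

From Graham's law, rate_X/rate_CO = √(M_CO/M_X).
0.507 = √(28.01/M_X)
M_X = 28.01 / 0.507² = 28.01 / 0.2570 = 109 g/mol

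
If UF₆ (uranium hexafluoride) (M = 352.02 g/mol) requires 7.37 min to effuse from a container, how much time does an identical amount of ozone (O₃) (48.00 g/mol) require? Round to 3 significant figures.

2.72 min

From Graham's law, t_O₃/t_UF₆ = √(M_O₃/M_UF₆) = √(48.00/352.02) = √0.1364 = 0.3693.
So the time for O₃ is 7.37 × 0.3693 = 2.72 min.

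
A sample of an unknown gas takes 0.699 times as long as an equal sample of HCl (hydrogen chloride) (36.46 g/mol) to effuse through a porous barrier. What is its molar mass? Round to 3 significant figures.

17.8 g/mol

Since effusion rate ∝ 1/√M, t_X/t_HCl = √(M_X/M_HCl).
0.699 = √(M_X/36.46)
M_X = 36.46 × 0.699² = 36.46 × 0.4886 = 17.8 g/mol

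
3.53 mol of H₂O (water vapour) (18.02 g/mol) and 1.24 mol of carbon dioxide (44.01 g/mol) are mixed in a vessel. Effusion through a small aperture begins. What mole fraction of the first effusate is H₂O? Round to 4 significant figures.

0.8165

The effusion rate of species i is ∝ p_i/√M_i ∝ n_i/√M_i.
x_H₂O(eff) = (n_H₂O/√M_H₂O) / (n_H₂O/√M_H₂O + n_CO₂/√M_CO₂)
= (3.53/√18.02) / (3.53/√18.02 + 1.24/√44.01) = 0.8316/(0.8316 + 0.1869) = 0.8165.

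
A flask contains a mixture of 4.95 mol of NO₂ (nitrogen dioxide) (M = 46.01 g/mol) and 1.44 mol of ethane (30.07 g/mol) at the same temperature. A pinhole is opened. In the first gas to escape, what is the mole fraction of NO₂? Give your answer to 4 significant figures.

0.7354

Rate_i ∝ x_i/√M_i (Graham's law weighted by mole fraction), so the effusate composition follows n_i/√M_i.
x_NO₂(eff) = (n_NO₂/√M_NO₂) / (n_NO₂/√M_NO₂ + n_C₂H₆/√M_C₂H₆)
= (4.95/√46.01) / (4.95/√46.01 + 1.44/√30.07) = 0.7298/(0.7298 + 0.2626) = 0.7354.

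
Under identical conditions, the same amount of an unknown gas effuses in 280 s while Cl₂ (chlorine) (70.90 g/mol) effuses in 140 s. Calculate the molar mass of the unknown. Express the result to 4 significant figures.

283.6 g/mol

From Graham's law, t_X/t_Cl₂ = √(M_X/M_Cl₂).
280/140 = 2.000 = √(M_X/70.90)
M_X = 70.90 × 2.000² = 70.90 × 4.000 = 283.6 g/mol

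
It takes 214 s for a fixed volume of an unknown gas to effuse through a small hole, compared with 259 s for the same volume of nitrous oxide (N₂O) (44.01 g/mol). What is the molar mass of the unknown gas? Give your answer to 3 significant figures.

Using Graham's law: t_X/t_N₂O = √(M_X/M_N₂O).
214/259 = 0.8263 = √(M_X/44.01)
M_X = 44.01 × 0.8263² = 44.01 × 0.6827 = 30.0 g/mol

30.0 g/mol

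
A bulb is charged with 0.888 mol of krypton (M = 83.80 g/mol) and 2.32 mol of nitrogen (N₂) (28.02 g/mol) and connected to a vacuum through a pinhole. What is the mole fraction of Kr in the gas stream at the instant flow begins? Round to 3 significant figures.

0.181

Rate_i ∝ x_i/√M_i (Graham's law weighted by mole fraction), so the effusate composition follows n_i/√M_i.
x_Kr(eff) = (n_Kr/√M_Kr) / (n_Kr/√M_Kr + n_N₂/√M_N₂)
= (0.888/√83.80) / (0.888/√83.80 + 2.32/√28.02) = 0.09700/(0.09700 + 0.4383) = 0.181.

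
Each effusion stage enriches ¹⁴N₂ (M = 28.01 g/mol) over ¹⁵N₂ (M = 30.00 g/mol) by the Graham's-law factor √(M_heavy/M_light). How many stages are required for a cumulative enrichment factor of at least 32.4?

102

Single-stage factor α = √(30.00/28.01), so ln α = ½ ln(1.07105) = 0.03432.
Need α^N ≥ 32.4 ⇒ N ≥ ln(32.4) / ln α = 3.478 / 0.03432 = 101.35.
Rounding up, N = 102 stages.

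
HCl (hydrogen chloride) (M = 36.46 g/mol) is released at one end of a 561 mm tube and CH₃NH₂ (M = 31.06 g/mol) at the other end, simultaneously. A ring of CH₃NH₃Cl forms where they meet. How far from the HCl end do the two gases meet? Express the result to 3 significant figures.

269 mm

Distances travelled in equal time are proportional to diffusion rates, so d_HCl/d_CH₃NH₂ = √(M_CH₃NH₂/M_HCl) = √(31.06/36.46) = 0.9230.
With d_HCl + d_CH₃NH₂ = 561 mm, d_CH₃NH₂ = 561/(1 + 0.9230) = 291.7 mm.
d_HCl = 561 − 291.7 = 269 mm.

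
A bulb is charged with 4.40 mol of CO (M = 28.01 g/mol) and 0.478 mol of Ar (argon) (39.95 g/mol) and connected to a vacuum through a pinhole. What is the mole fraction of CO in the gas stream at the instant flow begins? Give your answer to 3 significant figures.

0.917

Each component's effusion rate ∝ (its partial pressure)·(1/√M) ∝ n_i/√M_i.
x_CO(eff) = (n_CO/√M_CO) / (n_CO/√M_CO + n_Ar/√M_Ar)
= (4.40/√28.01) / (4.40/√28.01 + 0.478/√39.95) = 0.8314/(0.8314 + 0.07563) = 0.917.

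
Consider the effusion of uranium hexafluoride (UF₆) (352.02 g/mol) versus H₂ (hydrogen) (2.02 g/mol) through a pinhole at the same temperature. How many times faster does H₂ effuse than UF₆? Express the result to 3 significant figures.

Using Graham's law: rate_H₂/rate_UF₆ = √(M_UF₆/M_H₂) = √(352.02/2.02) = √174.3 = 13.2.

13.2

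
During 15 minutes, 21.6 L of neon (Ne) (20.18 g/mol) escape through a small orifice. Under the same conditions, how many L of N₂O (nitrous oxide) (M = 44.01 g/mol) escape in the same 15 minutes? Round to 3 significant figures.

14.6 L

Using Graham's law: rate_N₂O/rate_Ne = √(M_Ne/M_N₂O) = √(20.18/44.01) = √0.4585 = 0.6772.
So the volume for N₂O is 21.6 × 0.6772 = 14.6 L.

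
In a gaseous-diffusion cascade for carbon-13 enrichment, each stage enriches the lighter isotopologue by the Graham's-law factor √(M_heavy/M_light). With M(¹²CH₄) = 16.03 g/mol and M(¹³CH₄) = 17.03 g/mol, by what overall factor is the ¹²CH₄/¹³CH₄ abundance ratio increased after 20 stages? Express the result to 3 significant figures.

1.83

After 20 stages the ratio has grown by (√(17.03/16.03))^20 = (17.03/16.03)^(20/2).
= 1.06238^10 = 1.83.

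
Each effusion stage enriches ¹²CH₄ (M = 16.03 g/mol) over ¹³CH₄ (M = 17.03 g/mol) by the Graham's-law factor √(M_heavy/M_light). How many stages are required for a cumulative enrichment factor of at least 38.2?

Per stage α = (17.03/16.03)^(1/2) = 1.06238^0.5, giving ln α = 0.03026.
Need α^N ≥ 38.2 ⇒ N ≥ ln(38.2) / ln α = 3.643 / 0.03026 = 120.40.
Minimum whole number of stages: N = 121.

121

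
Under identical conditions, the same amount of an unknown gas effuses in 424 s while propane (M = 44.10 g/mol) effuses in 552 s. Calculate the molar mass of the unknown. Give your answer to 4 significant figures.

26.02 g/mol

Using Graham's law: t_X/t_C₃H₈ = √(M_X/M_C₃H₈).
424/552 = 0.7681 = √(M_X/44.10)
M_X = 44.10 × 0.7681² = 44.10 × 0.5900 = 26.02 g/mol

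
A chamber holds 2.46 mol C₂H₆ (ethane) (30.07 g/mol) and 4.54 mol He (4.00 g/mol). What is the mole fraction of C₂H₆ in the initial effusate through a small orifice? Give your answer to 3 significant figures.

0.165

Effusion rate of each component ∝ n_i/√M_i (partial pressure × 1/√M).
Mole fraction of C₂H₆ in the effusate = (n_C₂H₆/√M_C₂H₆) / (n_C₂H₆/√M_C₂H₆ + n_He/√M_He)
= (2.46/√30.07) / (2.46/√30.07 + 4.54/√4.00) = 0.4486/(0.4486 + 2.270) = 0.165.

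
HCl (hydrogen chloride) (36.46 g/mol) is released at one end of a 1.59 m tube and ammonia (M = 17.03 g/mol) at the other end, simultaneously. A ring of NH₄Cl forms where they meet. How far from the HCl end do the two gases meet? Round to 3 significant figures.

0.646 m

In equal time, each gas travels a distance ∝ its rate ∝ 1/√M, so d_HCl/d_NH₃ = √(M_NH₃/M_HCl) = √(17.03/36.46) = 0.6834.
With d_HCl + d_NH₃ = 1.59 m, d_NH₃ = 1.59/(1 + 0.6834) = 0.9445 m.
d_HCl = 1.59 − 0.9445 = 0.646 m.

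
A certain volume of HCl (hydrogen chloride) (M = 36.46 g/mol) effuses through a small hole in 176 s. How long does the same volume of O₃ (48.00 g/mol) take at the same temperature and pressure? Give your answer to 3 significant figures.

202 s

From Graham's law, t_O₃/t_HCl = √(M_O₃/M_HCl) = √(48.00/36.46) = √1.317 = 1.147.
So the time for O₃ is 176 × 1.147 = 202 s.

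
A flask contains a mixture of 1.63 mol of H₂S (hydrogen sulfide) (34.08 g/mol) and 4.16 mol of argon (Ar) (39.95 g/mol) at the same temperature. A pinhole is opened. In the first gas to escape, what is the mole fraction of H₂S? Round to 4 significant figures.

0.2979

Each component's effusion rate ∝ (its partial pressure)·(1/√M) ∝ n_i/√M_i.
Mole fraction of H₂S in the effusate = (n_H₂S/√M_H₂S) / (n_H₂S/√M_H₂S + n_Ar/√M_Ar)
= (1.63/√34.08) / (1.63/√34.08 + 4.16/√39.95) = 0.2792/(0.2792 + 0.6582) = 0.2979.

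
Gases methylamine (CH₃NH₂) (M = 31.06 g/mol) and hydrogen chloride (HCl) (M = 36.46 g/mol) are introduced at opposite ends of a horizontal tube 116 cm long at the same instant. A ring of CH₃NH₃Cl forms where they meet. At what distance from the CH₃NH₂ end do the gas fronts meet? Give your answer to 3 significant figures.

Graham's law gives d_CH₃NH₂/d_HCl = rate_CH₃NH₂/rate_HCl = √(M_HCl/M_CH₃NH₂) = √(36.46/31.06) = 1.083.
With d_CH₃NH₂ + d_HCl = 116 cm, d_HCl = 116/(1 + 1.083) = 55.68 cm.
d_CH₃NH₂ = 116 − 55.68 = 60.3 cm.

60.3 cm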